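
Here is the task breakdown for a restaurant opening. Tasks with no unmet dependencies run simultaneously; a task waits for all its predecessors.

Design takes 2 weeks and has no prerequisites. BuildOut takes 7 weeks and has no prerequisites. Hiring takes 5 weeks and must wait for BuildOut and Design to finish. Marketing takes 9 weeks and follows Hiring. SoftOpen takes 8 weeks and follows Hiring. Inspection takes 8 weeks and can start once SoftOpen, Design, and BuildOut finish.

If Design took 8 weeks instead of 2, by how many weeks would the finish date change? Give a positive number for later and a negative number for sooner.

1

Actual critical path: BuildOut→Hiring→SoftOpen→Inspection = 7+5+8+8 = 28 ⇒ 28 weeks.
The longest path through Design is only 23 weeks, so Design has float 5.
Now Design→Hiring→SoftOpen→Inspection = 8+5+8+8 = 29 is longest, so the finish becomes 29 weeks.
Change in finish: 29 − 28 = +1 weeks.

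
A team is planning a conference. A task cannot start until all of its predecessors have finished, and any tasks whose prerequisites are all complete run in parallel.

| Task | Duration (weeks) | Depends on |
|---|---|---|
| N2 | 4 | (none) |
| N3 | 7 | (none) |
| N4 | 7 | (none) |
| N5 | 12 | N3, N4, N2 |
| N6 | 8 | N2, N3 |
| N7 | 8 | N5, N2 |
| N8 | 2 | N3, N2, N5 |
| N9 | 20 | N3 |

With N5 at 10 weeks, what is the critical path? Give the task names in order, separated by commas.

Baseline: N3→N5→N7 = 7+12+8 = 27 → 27 weeks.
N5 lies on that path, so at 10 weeks the path becomes 25 weeks.
The binding chain switches to N3→N9 = 7+20 = 27; finish 27 weeks.

N3, N9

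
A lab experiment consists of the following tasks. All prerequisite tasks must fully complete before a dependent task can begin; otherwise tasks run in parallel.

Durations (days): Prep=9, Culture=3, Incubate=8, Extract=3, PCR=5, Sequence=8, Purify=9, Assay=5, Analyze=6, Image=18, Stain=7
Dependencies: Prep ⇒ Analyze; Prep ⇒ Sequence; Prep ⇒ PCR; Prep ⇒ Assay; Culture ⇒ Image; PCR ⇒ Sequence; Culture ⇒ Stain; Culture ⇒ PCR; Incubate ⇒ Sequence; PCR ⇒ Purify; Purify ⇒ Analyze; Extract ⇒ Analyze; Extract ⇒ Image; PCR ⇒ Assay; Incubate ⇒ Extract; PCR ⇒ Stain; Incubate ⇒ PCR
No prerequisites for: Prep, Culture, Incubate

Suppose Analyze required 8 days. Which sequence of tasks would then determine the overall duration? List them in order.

The binding path is Prep→PCR→Purify→Analyze = 9+5+9+6 = 29; finish at 29 days.
Analyze lies on that path, so at 8 days the path becomes 31 days.
No other chain overtakes it, so the finish is 31 days.

Prep, PCR, Purify, Analyze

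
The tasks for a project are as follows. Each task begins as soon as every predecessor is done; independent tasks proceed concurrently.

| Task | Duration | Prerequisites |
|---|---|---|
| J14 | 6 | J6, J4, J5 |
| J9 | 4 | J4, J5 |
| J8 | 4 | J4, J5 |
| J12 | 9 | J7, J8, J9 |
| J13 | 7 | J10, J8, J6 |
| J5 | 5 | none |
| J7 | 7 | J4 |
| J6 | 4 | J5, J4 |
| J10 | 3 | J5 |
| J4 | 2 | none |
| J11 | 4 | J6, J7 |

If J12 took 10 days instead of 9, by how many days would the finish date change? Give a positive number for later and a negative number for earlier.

As given, the longest chain is J4→J7→J12 = 2+7+9 = 18, so the finish is 18 days.
Since J12 is critical, the +1 change carries straight to that chain (now 19 days).
That remains the longest chain; total 19 days.
Change in finish: 19 − 18 = +1 days.

1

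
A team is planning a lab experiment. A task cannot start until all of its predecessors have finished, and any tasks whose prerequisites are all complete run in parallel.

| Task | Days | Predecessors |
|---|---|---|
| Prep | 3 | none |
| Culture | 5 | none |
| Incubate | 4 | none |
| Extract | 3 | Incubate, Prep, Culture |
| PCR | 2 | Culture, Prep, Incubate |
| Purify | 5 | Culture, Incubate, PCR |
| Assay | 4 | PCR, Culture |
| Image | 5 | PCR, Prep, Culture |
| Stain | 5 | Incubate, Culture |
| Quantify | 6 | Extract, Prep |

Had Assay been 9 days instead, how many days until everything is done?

16

As given, the longest chain is Culture→Extract→Quantify = 5+3+6 = 14, so the finish is 14 days.
The longest path through Assay is only 11 days, so Assay has float 3.
The binding chain switches to Culture→PCR→Assay = 5+2+9 = 16; finish 16 days.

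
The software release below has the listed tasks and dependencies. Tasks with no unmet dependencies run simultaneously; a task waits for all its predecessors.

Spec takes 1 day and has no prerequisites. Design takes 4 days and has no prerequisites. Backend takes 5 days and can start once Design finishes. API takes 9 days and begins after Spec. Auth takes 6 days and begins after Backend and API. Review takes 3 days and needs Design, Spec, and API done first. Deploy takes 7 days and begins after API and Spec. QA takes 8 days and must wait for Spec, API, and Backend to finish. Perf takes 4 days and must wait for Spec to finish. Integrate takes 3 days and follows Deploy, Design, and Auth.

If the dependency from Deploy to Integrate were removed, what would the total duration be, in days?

19

Original critical path: Spec→API→Deploy→Integrate = 1+9+7+3 = 20 ⇒ 20 days.
Without Deploy→Integrate, Integrate's earliest start moves from 17 to 16.
New critical path: Spec→API→Auth→Integrate = 1+9+6+3 = 19 ⇒ 19 days.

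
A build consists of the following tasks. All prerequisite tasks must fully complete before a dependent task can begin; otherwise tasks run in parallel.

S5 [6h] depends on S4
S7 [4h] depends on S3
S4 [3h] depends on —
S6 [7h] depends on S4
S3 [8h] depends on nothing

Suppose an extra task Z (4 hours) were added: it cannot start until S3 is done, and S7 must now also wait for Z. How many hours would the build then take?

16

Originally the build takes 12 hours.
With Z inserted, S7 now waits for max(S3, Z).
New critical path: S3→Z→S7 = 8+4+4 = 16 ⇒ 16 hours.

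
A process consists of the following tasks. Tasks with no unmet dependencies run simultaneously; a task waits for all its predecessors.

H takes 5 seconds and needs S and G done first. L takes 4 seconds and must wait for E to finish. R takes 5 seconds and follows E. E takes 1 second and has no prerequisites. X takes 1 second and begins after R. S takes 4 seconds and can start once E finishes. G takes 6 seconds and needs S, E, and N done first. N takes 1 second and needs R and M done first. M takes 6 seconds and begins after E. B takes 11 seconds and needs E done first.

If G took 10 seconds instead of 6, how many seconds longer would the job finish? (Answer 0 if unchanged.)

4

The binding path is E→M→N→G→H = 1+6+1+6+5 = 19; finish at 19 seconds.
G is on the critical path; changing it to 10 makes that path 23 seconds.
The critical path is still E→M→N→G→H; finish is now 23 seconds.
Change in finish: 23 − 19 = +4 seconds.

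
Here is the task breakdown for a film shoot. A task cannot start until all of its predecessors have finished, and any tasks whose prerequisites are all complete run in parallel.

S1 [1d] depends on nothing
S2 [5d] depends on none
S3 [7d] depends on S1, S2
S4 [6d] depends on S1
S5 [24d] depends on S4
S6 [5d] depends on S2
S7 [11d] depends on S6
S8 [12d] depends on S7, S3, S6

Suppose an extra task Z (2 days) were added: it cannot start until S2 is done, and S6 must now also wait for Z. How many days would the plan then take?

Originally the plan takes 33 days.
With Z inserted, S6 now waits for max(S2, Z).
New critical path: S2→Z→S6→S7→S8 = 5+2+5+11+12 = 35 ⇒ 35 days.

35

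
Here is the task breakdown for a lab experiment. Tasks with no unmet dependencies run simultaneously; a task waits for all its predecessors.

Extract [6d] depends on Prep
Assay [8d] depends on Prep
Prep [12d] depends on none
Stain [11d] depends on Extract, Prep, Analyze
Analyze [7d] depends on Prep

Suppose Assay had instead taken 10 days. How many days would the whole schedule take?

Actual critical path: Prep→Analyze→Stain = 12+7+11 = 30 ⇒ 30 days.
The longest path through Assay is only 20 days, so Assay has float 10.
No other chain overtakes it, so the finish is 30 days.

30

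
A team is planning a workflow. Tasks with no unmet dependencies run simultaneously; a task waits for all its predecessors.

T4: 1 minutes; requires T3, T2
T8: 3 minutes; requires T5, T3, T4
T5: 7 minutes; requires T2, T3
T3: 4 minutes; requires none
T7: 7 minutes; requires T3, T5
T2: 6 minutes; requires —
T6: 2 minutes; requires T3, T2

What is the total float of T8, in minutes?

Critical path: T2→T5→T7 = 6+7+7 = 20, so the finish is 20 minutes.
Longest path through T8: 16 minutes (earliest finish 16, latest finish 20).
Slack of T8 = 17 − 13 = 4 minutes.

4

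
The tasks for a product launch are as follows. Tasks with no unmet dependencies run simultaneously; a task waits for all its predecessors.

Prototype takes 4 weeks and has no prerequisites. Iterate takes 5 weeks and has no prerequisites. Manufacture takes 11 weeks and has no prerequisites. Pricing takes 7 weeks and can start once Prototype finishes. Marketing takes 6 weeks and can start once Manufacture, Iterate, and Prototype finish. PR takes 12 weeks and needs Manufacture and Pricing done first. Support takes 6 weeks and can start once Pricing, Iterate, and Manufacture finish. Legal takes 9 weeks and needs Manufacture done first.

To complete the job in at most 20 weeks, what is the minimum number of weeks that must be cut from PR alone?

Current finish: 23 weeks; target: 20.
PR is on every critical path, so each week cut from PR cuts the finish by one (this holds down to a finish of 20).
Need 23 − 20 = 3 weeks off PR → PR becomes 9 weeks, finish becomes 20.

3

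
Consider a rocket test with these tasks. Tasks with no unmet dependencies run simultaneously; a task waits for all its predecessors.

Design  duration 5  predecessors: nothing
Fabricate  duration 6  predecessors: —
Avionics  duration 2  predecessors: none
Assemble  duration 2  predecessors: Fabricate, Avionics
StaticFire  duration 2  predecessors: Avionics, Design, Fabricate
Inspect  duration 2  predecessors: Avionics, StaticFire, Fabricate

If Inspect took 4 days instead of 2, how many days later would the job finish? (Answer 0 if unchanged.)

2

Baseline: Fabricate→StaticFire→Inspect = 6+2+2 = 10 → 10 days.
Since Inspect is critical, the +2 change carries straight to that chain (now 12 days).
That remains the longest chain; total 12 days.
Change in finish: 12 − 10 = +2 days.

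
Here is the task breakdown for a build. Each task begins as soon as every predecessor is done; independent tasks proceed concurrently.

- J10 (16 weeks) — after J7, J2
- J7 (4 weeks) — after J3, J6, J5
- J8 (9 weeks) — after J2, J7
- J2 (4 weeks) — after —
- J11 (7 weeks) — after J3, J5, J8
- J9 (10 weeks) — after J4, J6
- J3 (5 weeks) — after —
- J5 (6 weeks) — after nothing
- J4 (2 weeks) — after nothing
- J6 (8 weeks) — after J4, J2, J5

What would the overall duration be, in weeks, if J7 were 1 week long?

Baseline: J5→J6→J7→J8→J11 = 6+8+4+9+7 = 34 → 34 weeks.
J7 is on the critical path; changing it to 1 makes that path 31 weeks.
That remains the longest chain; total 31 weeks.

31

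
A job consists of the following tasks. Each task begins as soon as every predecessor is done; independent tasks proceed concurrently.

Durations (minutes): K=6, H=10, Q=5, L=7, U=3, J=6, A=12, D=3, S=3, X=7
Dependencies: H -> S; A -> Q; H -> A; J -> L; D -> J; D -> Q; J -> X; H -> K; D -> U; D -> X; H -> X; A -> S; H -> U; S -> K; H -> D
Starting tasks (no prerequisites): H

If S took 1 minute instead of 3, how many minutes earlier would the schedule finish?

As given, the longest chain is H→A→S→K = 10+12+3+6 = 31, so the finish is 31 minutes.
S lies on that path, so at 1 minute the path becomes 29 minutes.
The critical path is still H→A→S→K; finish is now 29 minutes.
Change in finish: 29 − 31 = -2 minutes.

2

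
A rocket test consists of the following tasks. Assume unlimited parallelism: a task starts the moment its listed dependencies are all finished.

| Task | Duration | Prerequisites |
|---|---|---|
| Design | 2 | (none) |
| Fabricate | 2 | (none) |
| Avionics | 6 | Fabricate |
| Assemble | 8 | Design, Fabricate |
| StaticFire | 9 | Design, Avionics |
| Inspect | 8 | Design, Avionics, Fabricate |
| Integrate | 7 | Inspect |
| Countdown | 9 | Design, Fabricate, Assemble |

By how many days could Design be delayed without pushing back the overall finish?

Fabricate→Avionics→Inspect→Integrate = 2+6+8+7 = 23 sets the makespan at 23 days.
Design finishes as early as 2 and must finish by 6.
Slack of Design = 4 − 0 = 4 days.

4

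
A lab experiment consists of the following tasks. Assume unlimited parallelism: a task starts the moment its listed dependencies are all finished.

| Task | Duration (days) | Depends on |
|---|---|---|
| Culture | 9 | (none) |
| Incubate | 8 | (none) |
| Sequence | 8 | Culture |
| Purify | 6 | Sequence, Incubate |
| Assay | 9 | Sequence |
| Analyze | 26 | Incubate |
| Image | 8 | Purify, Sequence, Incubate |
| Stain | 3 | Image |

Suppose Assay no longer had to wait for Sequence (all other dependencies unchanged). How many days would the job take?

Before: longest chain Culture→Sequence→Purify→Image→Stain = 9+8+6+8+3 = 34, finish 34.
Without Sequence→Assay, Assay's earliest start moves from 17 to 0.
After: Culture→Sequence→Purify→Image→Stain = 9+8+6+8+3 = 34 → 34 days.

34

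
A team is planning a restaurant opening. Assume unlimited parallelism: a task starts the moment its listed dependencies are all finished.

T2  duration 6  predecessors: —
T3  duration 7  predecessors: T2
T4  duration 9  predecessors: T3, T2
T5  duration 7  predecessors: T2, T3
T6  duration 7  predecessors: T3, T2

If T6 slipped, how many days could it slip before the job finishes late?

2

T2→T3→T4 = 6+7+9 = 22 sets the makespan at 22 days.
The longest chain containing T6 totals 20 days.
Slack of T6 = 15 − 13 = 2 days.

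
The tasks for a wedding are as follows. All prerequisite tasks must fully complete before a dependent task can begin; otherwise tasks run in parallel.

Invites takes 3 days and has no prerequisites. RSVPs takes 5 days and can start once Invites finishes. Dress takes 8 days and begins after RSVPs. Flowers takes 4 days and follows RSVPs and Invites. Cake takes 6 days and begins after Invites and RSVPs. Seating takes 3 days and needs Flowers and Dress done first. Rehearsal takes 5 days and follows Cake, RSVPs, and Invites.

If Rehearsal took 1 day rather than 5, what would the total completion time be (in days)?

19

Actual critical path: Invites→RSVPs→Cake→Rehearsal = 3+5+6+5 = 19 ⇒ 19 days.
Since Rehearsal is critical, the -4 change carries straight to that chain (now 15 days).
New critical path: Invites→RSVPs→Dress→Seating = 3+5+8+3 = 19 ⇒ 19 days.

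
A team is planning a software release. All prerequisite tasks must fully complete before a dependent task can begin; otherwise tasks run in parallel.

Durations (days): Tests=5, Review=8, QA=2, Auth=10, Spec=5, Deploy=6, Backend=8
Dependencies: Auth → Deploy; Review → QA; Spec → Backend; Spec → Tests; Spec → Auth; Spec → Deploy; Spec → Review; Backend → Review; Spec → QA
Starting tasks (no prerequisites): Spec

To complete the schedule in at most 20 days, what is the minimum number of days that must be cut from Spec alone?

Current finish: 23 days; target: 20.
Spec is on every critical path, so each day cut from Spec cuts the finish by one (this holds down to a finish of 19).
Need 23 − 20 = 3 days off Spec → Spec becomes 2 days, finish becomes 20.

3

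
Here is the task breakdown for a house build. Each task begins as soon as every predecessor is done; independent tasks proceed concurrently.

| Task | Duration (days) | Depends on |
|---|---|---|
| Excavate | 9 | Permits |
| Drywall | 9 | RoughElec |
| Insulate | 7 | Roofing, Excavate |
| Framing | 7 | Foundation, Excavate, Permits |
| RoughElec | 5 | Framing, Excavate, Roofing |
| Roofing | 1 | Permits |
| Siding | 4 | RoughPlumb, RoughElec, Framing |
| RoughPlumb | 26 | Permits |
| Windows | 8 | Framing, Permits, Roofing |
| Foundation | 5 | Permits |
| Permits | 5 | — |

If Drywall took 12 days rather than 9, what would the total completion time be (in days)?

Actual critical path: Permits→Excavate→Framing→RoughElec→Drywall = 5+9+7+5+9 = 35 ⇒ 35 days.
Since Drywall is critical, the +3 change carries straight to that chain (now 38 days).
No other chain overtakes it, so the finish is 38 days.

38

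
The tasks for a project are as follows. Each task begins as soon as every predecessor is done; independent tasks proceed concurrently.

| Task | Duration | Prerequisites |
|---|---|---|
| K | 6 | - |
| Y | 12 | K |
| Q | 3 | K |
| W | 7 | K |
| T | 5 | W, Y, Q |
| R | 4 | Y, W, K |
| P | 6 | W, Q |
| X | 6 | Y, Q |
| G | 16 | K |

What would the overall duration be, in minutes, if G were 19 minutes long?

25

The binding path is K→Y→X = 6+12+6 = 24; finish at 24 minutes.
G has 2 minutes of float (longest path through it is 22).
The binding chain switches to K→G = 6+19 = 25; finish 25 minutes.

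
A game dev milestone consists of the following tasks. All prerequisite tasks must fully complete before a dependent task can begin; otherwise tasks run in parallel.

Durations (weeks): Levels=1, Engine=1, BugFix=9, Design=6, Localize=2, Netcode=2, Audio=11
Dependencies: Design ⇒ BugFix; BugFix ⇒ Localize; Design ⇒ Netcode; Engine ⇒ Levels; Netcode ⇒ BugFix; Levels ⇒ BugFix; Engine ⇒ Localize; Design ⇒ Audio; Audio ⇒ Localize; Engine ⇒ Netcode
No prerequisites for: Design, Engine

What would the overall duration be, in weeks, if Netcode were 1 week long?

19

As given, the longest chain is Design→Netcode→BugFix→Localize = 6+2+9+2 = 19, so the finish is 19 weeks.
Since Netcode is critical, the -1 change carries straight to that chain (now 18 weeks).
The binding chain switches to Design→Audio→Localize = 6+11+2 = 19; finish 19 weeks.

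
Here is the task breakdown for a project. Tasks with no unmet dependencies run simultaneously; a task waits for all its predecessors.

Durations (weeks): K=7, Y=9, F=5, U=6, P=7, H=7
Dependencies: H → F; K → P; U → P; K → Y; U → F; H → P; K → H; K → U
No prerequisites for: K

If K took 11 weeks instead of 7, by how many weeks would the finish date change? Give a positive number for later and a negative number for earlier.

Actual critical path: K→H→P = 7+7+7 = 21 ⇒ 21 weeks.
K is on the critical path; changing it to 11 makes that path 25 weeks.
That remains the longest chain; total 25 weeks.
Change in finish: 25 − 21 = +4 weeks.

4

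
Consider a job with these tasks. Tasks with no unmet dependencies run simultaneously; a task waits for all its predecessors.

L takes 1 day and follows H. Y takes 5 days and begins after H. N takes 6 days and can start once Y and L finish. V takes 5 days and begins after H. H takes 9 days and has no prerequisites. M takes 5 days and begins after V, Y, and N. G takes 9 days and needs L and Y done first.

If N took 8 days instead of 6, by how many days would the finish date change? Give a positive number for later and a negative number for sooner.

2

Actual critical path: H→Y→N→M = 9+5+6+5 = 25 ⇒ 25 days.
N lies on that path, so at 8 days the path becomes 27 days.
The critical path is still H→Y→N→M; finish is now 27 days.
Change in finish: 27 − 25 = +2 days.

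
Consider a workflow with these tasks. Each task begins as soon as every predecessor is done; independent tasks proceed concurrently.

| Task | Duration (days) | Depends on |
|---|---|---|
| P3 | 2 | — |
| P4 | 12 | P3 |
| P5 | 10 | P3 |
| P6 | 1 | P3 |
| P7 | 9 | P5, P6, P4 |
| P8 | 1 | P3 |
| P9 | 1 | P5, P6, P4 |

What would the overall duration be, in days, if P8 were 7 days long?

The binding path is P3→P4→P7 = 2+12+9 = 23; finish at 23 days.
P8 has 20 days of float (longest path through it is 3).
That remains the longest chain; total 23 days.

23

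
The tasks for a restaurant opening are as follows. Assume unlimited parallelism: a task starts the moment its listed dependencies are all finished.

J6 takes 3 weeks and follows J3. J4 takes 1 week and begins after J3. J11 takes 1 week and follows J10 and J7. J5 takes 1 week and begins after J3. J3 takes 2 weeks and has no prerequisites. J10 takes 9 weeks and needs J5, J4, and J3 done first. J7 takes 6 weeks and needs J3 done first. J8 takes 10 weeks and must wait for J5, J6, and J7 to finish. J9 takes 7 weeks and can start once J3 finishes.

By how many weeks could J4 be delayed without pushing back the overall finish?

5

The longest chain is J3→J7→J8 = 2+6+10 = 18; overall finish 18 weeks.
Longest path through J4: 13 weeks (earliest finish 3, latest finish 8).
So J4 can slip 8 − 3 = 5 weeks.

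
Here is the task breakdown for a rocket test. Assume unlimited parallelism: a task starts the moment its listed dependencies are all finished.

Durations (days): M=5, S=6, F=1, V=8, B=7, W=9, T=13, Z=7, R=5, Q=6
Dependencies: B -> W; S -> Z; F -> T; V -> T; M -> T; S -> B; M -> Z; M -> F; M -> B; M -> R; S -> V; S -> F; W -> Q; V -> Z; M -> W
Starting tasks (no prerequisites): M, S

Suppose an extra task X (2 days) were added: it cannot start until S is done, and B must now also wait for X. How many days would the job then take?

30

Originally the job takes 28 days.
With X inserted, B now waits for max(M, S, X).
New critical path: S→X→B→W→Q = 6+2+7+9+6 = 30 ⇒ 30 days.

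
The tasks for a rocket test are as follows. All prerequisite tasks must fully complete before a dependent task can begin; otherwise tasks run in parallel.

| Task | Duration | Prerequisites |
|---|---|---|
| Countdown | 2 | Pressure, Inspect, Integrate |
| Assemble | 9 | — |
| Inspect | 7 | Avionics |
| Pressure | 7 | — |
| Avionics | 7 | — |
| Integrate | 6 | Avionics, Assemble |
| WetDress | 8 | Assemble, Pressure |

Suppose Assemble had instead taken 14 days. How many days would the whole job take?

Critical path before the change: Assemble→WetDress = 9+8 = 17 giving 17 days.
Assemble lies on that path, so at 14 days the path becomes 22 days.
No other chain overtakes it, so the finish is 22 days.

22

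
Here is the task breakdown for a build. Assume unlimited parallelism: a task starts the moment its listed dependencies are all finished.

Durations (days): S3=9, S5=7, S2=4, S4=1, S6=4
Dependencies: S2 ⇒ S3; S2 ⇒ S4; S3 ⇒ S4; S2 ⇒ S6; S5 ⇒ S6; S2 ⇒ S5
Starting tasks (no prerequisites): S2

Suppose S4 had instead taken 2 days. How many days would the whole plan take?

15

Baseline: S2→S5→S6 = 4+7+4 = 15 → 15 days.
S4 is off the critical path — its longest chain is 14 days, giving 1 of slack.
New critical path: S2→S3→S4 = 4+9+2 = 15 ⇒ 15 days.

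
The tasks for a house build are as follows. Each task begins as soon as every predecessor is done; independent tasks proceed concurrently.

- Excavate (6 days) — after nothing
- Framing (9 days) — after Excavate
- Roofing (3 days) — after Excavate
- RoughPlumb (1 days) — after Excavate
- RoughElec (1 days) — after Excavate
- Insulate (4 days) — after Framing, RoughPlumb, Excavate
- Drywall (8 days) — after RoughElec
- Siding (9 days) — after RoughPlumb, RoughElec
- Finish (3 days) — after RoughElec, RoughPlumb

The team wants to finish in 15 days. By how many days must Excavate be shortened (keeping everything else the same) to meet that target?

4

Current finish: 19 days; target: 15.
Excavate is on every critical path, so each day cut from Excavate cuts the finish by one (this holds down to a finish of 14).
Need 19 − 15 = 4 days off Excavate → Excavate becomes 2 days, finish becomes 15.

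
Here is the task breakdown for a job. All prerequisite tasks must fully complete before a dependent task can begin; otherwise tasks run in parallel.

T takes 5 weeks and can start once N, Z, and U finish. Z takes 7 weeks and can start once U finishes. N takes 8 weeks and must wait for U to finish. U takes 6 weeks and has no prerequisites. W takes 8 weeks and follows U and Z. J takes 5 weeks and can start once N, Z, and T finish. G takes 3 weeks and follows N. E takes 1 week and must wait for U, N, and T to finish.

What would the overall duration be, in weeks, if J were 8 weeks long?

27

Baseline: U→N→T→J = 6+8+5+5 = 24 → 24 weeks.
Since J is critical, the +3 change carries straight to that chain (now 27 weeks).
The critical path is still U→N→T→J; finish is now 27 weeks.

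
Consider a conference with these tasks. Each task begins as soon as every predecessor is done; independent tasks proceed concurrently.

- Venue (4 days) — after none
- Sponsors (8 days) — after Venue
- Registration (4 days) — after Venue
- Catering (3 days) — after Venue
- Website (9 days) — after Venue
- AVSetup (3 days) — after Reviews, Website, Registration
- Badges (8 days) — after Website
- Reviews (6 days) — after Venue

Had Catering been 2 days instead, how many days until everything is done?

21

Actual critical path: Venue→Website→Badges = 4+9+8 = 21 ⇒ 21 days.
Catering has 14 days of float (longest path through it is 7).
That remains the longest chain; total 21 days.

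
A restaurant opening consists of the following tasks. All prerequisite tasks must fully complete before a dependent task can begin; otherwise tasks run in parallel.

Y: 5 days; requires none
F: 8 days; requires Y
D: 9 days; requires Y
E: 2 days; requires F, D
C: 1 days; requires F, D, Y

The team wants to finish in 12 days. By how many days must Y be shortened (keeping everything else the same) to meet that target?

Current finish: 16 days; target: 12.
Y is on every critical path, so each day cut from Y cuts the finish by one (this holds down to a finish of 12).
Need 16 − 12 = 4 days off Y → Y becomes 1 day, finish becomes 12.

4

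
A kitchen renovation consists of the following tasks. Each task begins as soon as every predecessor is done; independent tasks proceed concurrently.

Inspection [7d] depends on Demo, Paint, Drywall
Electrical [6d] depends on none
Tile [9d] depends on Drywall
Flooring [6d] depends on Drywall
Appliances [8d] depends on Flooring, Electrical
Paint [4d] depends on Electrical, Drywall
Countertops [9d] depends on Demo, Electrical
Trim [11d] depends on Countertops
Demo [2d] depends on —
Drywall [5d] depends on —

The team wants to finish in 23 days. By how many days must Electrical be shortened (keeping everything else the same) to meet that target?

Current finish: 26 days; target: 23.
Electrical is on every critical path, so each day cut from Electrical cuts the finish by one (this holds down to a finish of 22).
Need 26 − 23 = 3 days off Electrical → Electrical becomes 3 days, finish becomes 23.

3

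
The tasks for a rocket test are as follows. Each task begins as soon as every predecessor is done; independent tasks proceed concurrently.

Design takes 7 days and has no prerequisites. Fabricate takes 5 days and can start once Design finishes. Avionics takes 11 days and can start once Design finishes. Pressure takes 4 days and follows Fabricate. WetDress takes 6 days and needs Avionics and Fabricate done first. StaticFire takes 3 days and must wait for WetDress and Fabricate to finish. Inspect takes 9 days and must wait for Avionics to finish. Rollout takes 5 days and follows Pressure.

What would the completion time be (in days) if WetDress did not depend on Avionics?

Original critical path: Design→Avionics→WetDress→StaticFire = 7+11+6+3 = 27 ⇒ 27 days.
Without Avionics→WetDress, WetDress's earliest start moves from 18 to 12.
After: Design→Avionics→Inspect = 7+11+9 = 27 → 27 days.

27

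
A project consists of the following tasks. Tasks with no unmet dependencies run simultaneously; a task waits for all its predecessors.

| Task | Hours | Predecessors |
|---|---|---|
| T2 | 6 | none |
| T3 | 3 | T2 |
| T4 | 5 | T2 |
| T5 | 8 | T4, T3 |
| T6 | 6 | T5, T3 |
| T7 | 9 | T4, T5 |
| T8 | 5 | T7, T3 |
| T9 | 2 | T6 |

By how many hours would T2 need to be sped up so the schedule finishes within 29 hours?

4

Current finish: 33 hours; target: 29.
T2 is on every critical path, so each hour cut from T2 cuts the finish by one (this holds down to a finish of 28).
Need 33 − 29 = 4 hours off T2 → T2 becomes 2 hours, finish becomes 29.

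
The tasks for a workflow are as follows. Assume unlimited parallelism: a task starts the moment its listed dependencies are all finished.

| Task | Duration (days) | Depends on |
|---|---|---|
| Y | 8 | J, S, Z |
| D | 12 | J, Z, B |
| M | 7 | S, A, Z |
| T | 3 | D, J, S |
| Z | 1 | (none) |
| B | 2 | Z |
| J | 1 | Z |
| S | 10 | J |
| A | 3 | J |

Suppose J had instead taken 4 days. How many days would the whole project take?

23

Actual critical path: Z→J→S→Y = 1+1+10+8 = 20 ⇒ 20 days.
J is on the critical path; changing it to 4 makes that path 23 days.
No other chain overtakes it, so the finish is 23 days.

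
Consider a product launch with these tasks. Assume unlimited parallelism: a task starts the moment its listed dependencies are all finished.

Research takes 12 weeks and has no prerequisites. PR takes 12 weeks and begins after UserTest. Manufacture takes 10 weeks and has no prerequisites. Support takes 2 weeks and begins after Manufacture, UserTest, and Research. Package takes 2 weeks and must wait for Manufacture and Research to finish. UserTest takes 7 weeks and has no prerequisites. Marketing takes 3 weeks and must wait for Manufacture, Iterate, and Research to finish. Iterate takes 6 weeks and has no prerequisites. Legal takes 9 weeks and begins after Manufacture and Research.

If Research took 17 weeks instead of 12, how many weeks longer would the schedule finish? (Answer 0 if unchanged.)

5

As given, the longest chain is Research→Legal = 12+9 = 21, so the finish is 21 weeks.
Since Research is critical, the +5 change carries straight to that chain (now 26 weeks).
That remains the longest chain; total 26 weeks.
Change in finish: 26 − 21 = +5 weeks.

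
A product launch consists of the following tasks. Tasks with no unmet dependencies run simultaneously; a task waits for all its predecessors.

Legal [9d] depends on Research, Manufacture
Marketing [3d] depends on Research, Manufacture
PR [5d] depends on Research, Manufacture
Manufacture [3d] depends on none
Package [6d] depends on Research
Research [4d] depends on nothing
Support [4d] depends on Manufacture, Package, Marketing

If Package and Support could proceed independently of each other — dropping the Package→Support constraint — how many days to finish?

Before: longest chain Research→Package→Support = 4+6+4 = 14, finish 14.
Without Package→Support, Support's earliest start moves from 10 to 7.
The longest chain is now Research→Legal = 4+9 = 13, so the plan takes 13 days.

13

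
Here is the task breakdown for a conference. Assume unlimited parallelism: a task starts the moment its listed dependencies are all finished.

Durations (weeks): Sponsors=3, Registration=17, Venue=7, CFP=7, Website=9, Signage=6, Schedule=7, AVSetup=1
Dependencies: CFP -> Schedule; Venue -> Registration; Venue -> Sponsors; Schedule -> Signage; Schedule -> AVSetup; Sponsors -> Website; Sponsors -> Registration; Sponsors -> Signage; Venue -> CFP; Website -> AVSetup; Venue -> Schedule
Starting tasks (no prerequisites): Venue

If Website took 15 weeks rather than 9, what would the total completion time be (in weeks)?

27

Actual critical path: Venue→CFP→Schedule→Signage = 7+7+7+6 = 27 ⇒ 27 weeks.
The longest path through Website is only 20 weeks, so Website has float 7.
That remains the longest chain; total 27 weeks.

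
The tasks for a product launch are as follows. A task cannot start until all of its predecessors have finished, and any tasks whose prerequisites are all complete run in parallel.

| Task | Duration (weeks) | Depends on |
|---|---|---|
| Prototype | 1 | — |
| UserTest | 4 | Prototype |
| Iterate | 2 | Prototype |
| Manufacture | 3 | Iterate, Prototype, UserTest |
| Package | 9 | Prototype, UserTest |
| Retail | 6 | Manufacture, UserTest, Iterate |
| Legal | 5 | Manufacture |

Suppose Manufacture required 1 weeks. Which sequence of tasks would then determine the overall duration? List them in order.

Baseline: Prototype→UserTest→Manufacture→Retail = 1+4+3+6 = 14 → 14 weeks.
Manufacture is on the critical path; changing it to 1 makes that path 12 weeks.
The binding chain switches to Prototype→UserTest→Package = 1+4+9 = 14; finish 14 weeks.

Prototype, UserTest, Package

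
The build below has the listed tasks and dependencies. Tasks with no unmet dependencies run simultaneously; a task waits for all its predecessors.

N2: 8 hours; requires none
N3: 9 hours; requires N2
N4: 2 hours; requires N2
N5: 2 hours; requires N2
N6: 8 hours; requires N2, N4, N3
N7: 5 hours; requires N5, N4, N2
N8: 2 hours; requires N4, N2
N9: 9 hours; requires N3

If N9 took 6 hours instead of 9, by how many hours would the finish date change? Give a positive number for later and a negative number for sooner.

Critical path before the change: N2→N3→N9 = 8+9+9 = 26 giving 26 hours.
N9 lies on that path, so at 6 hours the path becomes 23 hours.
The binding chain switches to N2→N3→N6 = 8+9+8 = 25; finish 25 hours.
Change in finish: 25 − 26 = -1 hours.

-1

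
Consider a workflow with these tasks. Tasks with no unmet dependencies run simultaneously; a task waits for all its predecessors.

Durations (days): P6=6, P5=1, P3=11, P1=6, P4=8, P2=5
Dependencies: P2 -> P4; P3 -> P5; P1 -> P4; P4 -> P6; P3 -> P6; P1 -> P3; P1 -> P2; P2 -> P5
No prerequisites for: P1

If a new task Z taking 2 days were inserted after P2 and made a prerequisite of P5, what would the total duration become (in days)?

Originally the workflow takes 25 days.
With Z inserted, P5 now waits for max(P3, P2, Z).
New critical path: P1→P2→P4→P6 = 6+5+8+6 = 25 ⇒ 25 days.

25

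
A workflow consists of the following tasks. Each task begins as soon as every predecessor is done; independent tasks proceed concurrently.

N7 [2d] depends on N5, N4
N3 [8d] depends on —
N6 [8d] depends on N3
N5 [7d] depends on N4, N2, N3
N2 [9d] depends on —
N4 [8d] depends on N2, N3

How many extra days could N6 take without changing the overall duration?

10

The longest chain is N2→N4→N5→N7 = 9+8+7+2 = 26; overall finish 26 days.
The longest chain containing N6 totals 16 days.
Float = 26 − 16 = 10.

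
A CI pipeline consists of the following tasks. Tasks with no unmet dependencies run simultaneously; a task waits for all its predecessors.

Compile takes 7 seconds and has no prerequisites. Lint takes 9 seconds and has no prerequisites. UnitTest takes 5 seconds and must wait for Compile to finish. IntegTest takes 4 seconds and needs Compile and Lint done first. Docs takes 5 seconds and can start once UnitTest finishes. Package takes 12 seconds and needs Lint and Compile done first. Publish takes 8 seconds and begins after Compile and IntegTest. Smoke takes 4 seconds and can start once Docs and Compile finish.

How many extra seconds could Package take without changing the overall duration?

Compile→UnitTest→Docs→Smoke = 7+5+5+4 = 21 sets the makespan at 21 seconds.
Longest path through Package: 21 seconds (earliest finish 21, latest finish 21).
So Package can slip 21 − 21 = 0 seconds.

0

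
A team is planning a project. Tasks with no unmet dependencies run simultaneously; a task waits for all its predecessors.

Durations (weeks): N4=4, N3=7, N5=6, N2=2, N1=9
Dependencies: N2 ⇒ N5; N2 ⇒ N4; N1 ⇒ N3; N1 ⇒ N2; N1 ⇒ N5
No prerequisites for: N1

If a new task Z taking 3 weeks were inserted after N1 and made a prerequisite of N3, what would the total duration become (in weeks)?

Originally the job takes 17 weeks.
With Z inserted, N3 now waits for max(N1, Z).
New critical path: N1→Z→N3 = 9+3+7 = 19 ⇒ 19 weeks.

19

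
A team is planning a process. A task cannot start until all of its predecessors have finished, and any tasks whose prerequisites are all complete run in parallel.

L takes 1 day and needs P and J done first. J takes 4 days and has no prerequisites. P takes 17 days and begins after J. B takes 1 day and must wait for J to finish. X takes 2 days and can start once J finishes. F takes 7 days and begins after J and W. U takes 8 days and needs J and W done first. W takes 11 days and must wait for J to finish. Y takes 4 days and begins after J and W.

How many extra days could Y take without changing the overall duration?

4

J→W→U = 4+11+8 = 23 sets the makespan at 23 days.
The longest chain containing Y totals 19 days.
So Y can slip 23 − 19 = 4 days.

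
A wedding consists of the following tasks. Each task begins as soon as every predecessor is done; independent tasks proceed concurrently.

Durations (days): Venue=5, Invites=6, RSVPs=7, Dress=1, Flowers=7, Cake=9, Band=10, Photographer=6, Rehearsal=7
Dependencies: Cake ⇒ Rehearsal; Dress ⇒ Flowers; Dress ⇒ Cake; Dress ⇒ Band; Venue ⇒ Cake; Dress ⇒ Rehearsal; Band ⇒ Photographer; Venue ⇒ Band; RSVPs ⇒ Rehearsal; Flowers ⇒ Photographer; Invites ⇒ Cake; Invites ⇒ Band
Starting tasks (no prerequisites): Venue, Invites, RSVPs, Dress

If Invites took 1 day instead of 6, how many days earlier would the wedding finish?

As given, the longest chain is Invites→Cake→Rehearsal = 6+9+7 = 22, so the finish is 22 days.
Invites is on the critical path; changing it to 1 makes that path 17 days.
New critical path: Venue→Cake→Rehearsal = 5+9+7 = 21 ⇒ 21 days.
Change in finish: 21 − 22 = -1 days.

1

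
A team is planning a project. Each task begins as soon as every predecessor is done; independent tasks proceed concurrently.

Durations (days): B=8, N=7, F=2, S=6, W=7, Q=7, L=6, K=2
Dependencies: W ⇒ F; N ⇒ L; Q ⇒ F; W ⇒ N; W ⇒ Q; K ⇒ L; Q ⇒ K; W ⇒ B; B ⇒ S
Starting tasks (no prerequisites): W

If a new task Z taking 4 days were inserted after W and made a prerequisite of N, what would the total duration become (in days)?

Originally the plan takes 22 days.
With Z inserted, N now waits for max(W, Z).
New critical path: W→Z→N→L = 7+4+7+6 = 24 ⇒ 24 days.

24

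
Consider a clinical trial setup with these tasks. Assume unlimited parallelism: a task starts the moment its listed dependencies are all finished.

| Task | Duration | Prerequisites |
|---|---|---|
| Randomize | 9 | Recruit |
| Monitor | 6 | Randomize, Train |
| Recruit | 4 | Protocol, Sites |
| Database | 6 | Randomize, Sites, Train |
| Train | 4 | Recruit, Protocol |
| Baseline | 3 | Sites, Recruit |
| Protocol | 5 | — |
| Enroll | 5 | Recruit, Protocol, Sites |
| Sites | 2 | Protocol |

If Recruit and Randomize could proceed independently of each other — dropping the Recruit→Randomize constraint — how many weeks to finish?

Original critical path: Protocol→Sites→Recruit→Randomize→Database = 5+2+4+9+6 = 26 ⇒ 26 weeks.
Without Recruit→Randomize, Randomize's earliest start moves from 11 to 0.
The longest chain is now Protocol→Sites→Recruit→Train→Database = 5+2+4+4+6 = 21, so the project takes 21 weeks.

21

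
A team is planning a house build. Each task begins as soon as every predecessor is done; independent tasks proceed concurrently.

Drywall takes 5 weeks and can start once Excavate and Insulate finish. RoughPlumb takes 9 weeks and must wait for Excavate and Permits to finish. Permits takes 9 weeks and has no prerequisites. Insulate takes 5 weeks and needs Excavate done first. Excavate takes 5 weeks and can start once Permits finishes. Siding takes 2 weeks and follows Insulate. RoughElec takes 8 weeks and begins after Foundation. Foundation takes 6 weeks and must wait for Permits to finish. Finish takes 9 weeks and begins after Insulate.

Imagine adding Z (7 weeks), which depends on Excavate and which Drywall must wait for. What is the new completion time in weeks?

28

Originally the project takes 28 weeks.
With Z inserted, Drywall now waits for max(Excavate, Insulate, Z).
New critical path: Permits→Excavate→Insulate→Finish = 9+5+5+9 = 28 ⇒ 28 weeks.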